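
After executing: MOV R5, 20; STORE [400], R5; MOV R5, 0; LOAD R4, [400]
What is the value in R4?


Register and memory trace:
  MOV R5, 20  → R5 = 20
  STORE [400], R5  → mem[400] = 20
  MOV R5, 0  → R5 = 0
  LOAD R4, [400]  → R4 = mem[400] = 20
Final: R4 = 20

20


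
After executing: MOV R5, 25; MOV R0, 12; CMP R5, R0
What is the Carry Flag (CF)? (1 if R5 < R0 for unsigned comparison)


Register state trace:
  MOV R5, 25  → R5 = 25
  MOV R0, 12  → R0 = 12
  CMP R5, R0  → unsigned 25 - 12: no borrow
  25 >= 12, so CF = 0
CF = 0

0


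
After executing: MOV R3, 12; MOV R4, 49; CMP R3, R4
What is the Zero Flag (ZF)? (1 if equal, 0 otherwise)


Register state trace:
  MOV R3, 12  → R3 = 12
  MOV R4, 49  → R4 = 49
  CMP R3, R4  → computes 12 - 49 = -37
  Result is nonzero, so values are not equal
ZF = 0

0


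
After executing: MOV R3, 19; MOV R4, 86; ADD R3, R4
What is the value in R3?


Register state trace:
  MOV R3, 19  → R3 = 19
  MOV R4, 86  → R4 = 86
  ADD R3, R4  → R3 = 19 + 86 = 105
Final: R3 = 105

105


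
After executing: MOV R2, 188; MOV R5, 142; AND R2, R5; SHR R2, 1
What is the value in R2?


Register state trace:
  MOV R2, 188  → R2 = 188 (0b10111100)
  MOV R5, 142  → R5 = 142 (0b10001110)
  AND R2, R5  → R2 = 188 AND 142 = 140 (0b10001100)
  SHR R2, 1  → R2 = 140 >> 1 = 70
Final: R2 = 70

70


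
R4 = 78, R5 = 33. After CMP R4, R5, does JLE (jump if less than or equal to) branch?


Trace:
  R4 = 78, R5 = 33
  CMP R4, R5  → compares 78 vs 33
  JLE checks: is 78 less than or equal to 33?
  78 > 33, so condition is false
Branch taken: No

No


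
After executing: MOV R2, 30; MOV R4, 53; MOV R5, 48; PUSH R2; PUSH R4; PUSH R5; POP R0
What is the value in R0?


Stack trace (top is rightmost):
  MOV R2, 30  → R2 = 30
  MOV R4, 53  → R4 = 53
  MOV R5, 48  → R5 = 48
  PUSH R2  → stack: [30]
  PUSH R4  → stack: [30, 53]
  PUSH R5  → stack: [30, 53, 48]
  POP R0  → R0 = 48, stack: [30, 53]
Final: R0 = 48

48


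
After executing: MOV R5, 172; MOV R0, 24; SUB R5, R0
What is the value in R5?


Register state trace:
  MOV R5, 172  → R5 = 172
  MOV R0, 24  → R0 = 24
  SUB R5, R0  → R5 = 172 - 24 = 148
Final: R5 = 148

148


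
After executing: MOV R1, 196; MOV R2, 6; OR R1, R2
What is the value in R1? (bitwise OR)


Register state trace:
  MOV R1, 196  → R1 = 196 (0b11000100)
  MOV R2, 6  → R2 = 6 (0b00000110)
  OR R1, R2   → R1 = 196 OR 6 = 198 (0b11000110)
Final: R1 = 198

198


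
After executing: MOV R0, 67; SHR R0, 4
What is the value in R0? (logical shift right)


Register state trace:
  MOV R0, 67  → R0 = 67
  SHR R0, 4  → R0 = 67 >> 4 = 67 // 2^4 = 4
Final: R0 = 4

4


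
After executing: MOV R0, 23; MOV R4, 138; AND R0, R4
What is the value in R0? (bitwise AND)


Register state trace:
  MOV R0, 23  → R0 = 23 (0b00010111)
  MOV R4, 138  → R4 = 138 (0b10001010)
  AND R0, R4  → R0 = 23 AND 138 = 2 (0b00000010)
Final: R0 = 2

2


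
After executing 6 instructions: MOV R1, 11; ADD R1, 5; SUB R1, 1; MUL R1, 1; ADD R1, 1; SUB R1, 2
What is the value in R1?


Register state trace:
  MOV R1, 11  → R1 = 11
  ADD R1, 5  → R1 = 11 + 5 = 16
  SUB R1, 1  → R1 = 16 - 1 = 15
  MUL R1, 1  → R1 = 15 * 1 = 15
  ADD R1, 1  → R1 = 15 + 1 = 16
  SUB R1, 2  → R1 = 16 - 2 = 14
Final: R1 = 14

14


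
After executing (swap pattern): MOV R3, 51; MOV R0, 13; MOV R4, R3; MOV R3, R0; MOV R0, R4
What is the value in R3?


Register state trace (swap pattern):
  MOV R3, 51  → R3 = 51
  MOV R0, 13  → R0 = 13
  MOV R4, R3  → R4 = 51  (save R3)
  MOV R3, R0  → R3 = 13  (R3 gets R0's value)
  MOV R0, R4  → R0 = 51  (R0 gets saved value)
Final: R3 = 13

13


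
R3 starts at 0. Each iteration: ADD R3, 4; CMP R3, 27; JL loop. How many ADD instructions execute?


Loop trace (R3 starts at 0, target 27, step 4):
  ADD #1: R3 = 0 + 4 = 4  → 4 < 27, loop
  ADD #2: R3 = 4 + 4 = 8  → 8 < 27, loop
  ADD #3: R3 = 8 + 4 = 12  → 12 < 27, loop
  ADD #4: R3 = 12 + 4 = 16  → 16 < 27, loop
  ADD #5: R3 = 16 + 4 = 20  → 20 < 27, loop
  ADD #6: R3 = 20 + 4 = 24  → 24 < 27, loop
  ADD #7: R3 = 24 + 4 = 28  → 28 >= 27, exit
Total ADD instructions: 7

7


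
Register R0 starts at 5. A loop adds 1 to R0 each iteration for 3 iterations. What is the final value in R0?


Starting value: R0 = 5
  Iter 1: R0 = 5 + 1 = 6
  Iter 2: R0 = 6 + 1 = 7
  Iter 3: R0 = 7 + 1 = 8
Final: R0 = 8

8


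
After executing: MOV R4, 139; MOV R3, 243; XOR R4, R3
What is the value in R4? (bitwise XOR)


Register state trace:
  MOV R4, 139  → R4 = 139 (0b10001011)
  MOV R3, 243  → R3 = 243 (0b11110011)
  XOR R4, R3  → R4 = 139 XOR 243 = 120 (0b01111000)
Final: R4 = 120

120


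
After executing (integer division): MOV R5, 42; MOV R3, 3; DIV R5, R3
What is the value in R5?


Register state trace:
  MOV R5, 42  → R5 = 42
  MOV R3, 3  → R3 = 3
  DIV R5, R3  → R5 = 42 // 3 = 14
Final: R5 = 14

14


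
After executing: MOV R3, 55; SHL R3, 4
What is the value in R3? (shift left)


Register state trace:
  MOV R3, 55  → R3 = 55
  SHL R3, 4  → R3 = 55 << 4 = 55 * 2^4 = 880
Final: R3 = 880

880


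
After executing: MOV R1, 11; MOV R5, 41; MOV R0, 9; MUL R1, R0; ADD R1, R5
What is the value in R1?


Register state trace:
  MOV R1, 11  → R1 = 11
  MOV R5, 41  → R5 = 41
  MOV R0, 9  → R0 = 9
  MUL R1, R0  → R1 = 11 * 9 = 99
  ADD R1, R5  → R1 = 99 + 41 = 140
Final: R1 = 140

140


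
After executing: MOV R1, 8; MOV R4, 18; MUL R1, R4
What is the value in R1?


Register state trace:
  MOV R1, 8  → R1 = 8
  MOV R4, 18  → R4 = 18
  MUL R1, R4  → R1 = 8 * 18 = 144
Final: R1 = 144

144


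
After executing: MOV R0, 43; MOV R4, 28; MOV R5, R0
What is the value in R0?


Register state trace:
  MOV R0, 43  → R0 = 43
  MOV R4, 28  → R4 = 28
  MOV R5, R0  → R5 = 43
Final: R0 = 43

43


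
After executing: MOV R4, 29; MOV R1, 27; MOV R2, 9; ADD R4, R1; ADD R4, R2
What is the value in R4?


Register state trace:
  MOV R4, 29  → R4 = 29
  MOV R1, 27  → R1 = 27
  MOV R2, 9  → R2 = 9
  ADD R4, R1  → R4 = 29 + 27 = 56
  ADD R4, R2  → R4 = 56 + 9 = 65
Final: R4 = 65

65


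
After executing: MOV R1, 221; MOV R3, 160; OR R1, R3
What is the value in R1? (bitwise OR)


Register state trace:
  MOV R1, 221  → R1 = 221 (0b11011101)
  MOV R3, 160  → R3 = 160 (0b10100000)
  OR R1, R3   → R1 = 221 OR 160 = 253 (0b11111101)
Final: R1 = 253

253


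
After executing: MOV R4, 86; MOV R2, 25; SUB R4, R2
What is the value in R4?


Register state trace:
  MOV R4, 86  → R4 = 86
  MOV R2, 25  → R2 = 25
  SUB R4, R2  → R4 = 86 - 25 = 61
Final: R4 = 61

61


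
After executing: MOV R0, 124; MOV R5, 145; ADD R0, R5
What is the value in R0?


Register state trace:
  MOV R0, 124  → R0 = 124
  MOV R5, 145  → R5 = 145
  ADD R0, R5  → R0 = 124 + 145 = 269
Final: R0 = 269

269


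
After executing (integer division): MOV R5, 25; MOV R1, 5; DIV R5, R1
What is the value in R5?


Register state trace:
  MOV R5, 25  → R5 = 25
  MOV R1, 5  → R1 = 5
  DIV R5, R1  → R5 = 25 // 5 = 5
Final: R5 = 5

5


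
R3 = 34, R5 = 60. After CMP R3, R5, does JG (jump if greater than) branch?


Trace:
  R3 = 34, R5 = 60
  CMP R3, R5  → compares 34 vs 60
  JG checks: is 34 greater than 60?
  34 < 60, so condition is false
Branch taken: No

No


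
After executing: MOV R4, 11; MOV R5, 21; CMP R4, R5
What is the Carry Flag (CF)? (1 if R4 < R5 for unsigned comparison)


Register state trace:
  MOV R4, 11  → R4 = 11
  MOV R5, 21  → R5 = 21
  CMP R4, R5  → unsigned 11 - 21: borrow occurs
  11 < 21, so CF = 1
CF = 1

1


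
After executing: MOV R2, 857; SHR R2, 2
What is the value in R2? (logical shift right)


Register state trace:
  MOV R2, 857  → R2 = 857
  SHR R2, 2  → R2 = 857 >> 2 = 857 // 2^2 = 214
Final: R2 = 214

214


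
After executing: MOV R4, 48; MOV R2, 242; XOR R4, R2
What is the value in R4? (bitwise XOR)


Register state trace:
  MOV R4, 48  → R4 = 48 (0b00110000)
  MOV R2, 242  → R2 = 242 (0b11110010)
  XOR R4, R2  → R4 = 48 XOR 242 = 194 (0b11000010)
Final: R4 = 194

194


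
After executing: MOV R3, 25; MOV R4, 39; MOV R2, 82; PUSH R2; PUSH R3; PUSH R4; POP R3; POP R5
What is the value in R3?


Stack trace (top is rightmost):
  MOV R3, 25  → R3 = 25
  MOV R4, 39  → R4 = 39
  MOV R2, 82  → R2 = 82
  PUSH R2  → stack: [82]
  PUSH R3  → stack: [82, 25]
  PUSH R4  → stack: [82, 25, 39]
  POP R3  → R3 = 39, stack: [82, 25]
  POP R5  → R5 = 25, stack: [82]
Final: R3 = 39

39


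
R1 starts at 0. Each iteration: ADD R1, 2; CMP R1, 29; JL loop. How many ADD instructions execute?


Loop trace (R1 starts at 0, target 29, step 2):
  ADD #1: R1 = 0 + 2 = 2  → 2 < 29, loop
  ADD #2: R1 = 2 + 2 = 4  → 4 < 29, loop
  ADD #3: R1 = 4 + 2 = 6  → 6 < 29, loop
  ADD #4: R1 = 6 + 2 = 8  → 8 < 29, loop
  ADD #5: R1 = 8 + 2 = 10  → 10 < 29, loop
  ADD #6: R1 = 10 + 2 = 12  → 12 < 29, loop
  ADD #7: R1 = 12 + 2 = 14  → 14 < 29, loop
  ADD #8: R1 = 14 + 2 = 16  → 16 < 29, loop
  ADD #9: R1 = 16 + 2 = 18  → 18 < 29, loop
  ADD #10: R1 = 18 + 2 = 20  → 20 < 29, loop
  ADD #11: R1 = 20 + 2 = 22  → 22 < 29, loop
  ADD #12: R1 = 22 + 2 = 24  → 24 < 29, loop
  ADD #13: R1 = 24 + 2 = 26  → 26 < 29, loop
  ADD #14: R1 = 26 + 2 = 28  → 28 < 29, loop
  ADD #15: R1 = 28 + 2 = 30  → 30 >= 29, exit
Total ADD instructions: 15

15


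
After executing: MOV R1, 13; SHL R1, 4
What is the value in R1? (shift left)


Register state trace:
  MOV R1, 13  → R1 = 13
  SHL R1, 4  → R1 = 13 << 4 = 13 * 2^4 = 208
Final: R1 = 208

208


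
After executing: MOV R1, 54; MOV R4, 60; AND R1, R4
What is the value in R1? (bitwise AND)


Register state trace:
  MOV R1, 54  → R1 = 54 (0b00110110)
  MOV R4, 60  → R4 = 60 (0b00111100)
  AND R1, R4  → R1 = 54 AND 60 = 52 (0b00110100)
Final: R1 = 52

52


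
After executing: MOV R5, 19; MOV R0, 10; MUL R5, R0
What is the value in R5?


Register state trace:
  MOV R5, 19  → R5 = 19
  MOV R0, 10  → R0 = 10
  MUL R5, R0  → R5 = 19 * 10 = 190
Final: R5 = 190

190


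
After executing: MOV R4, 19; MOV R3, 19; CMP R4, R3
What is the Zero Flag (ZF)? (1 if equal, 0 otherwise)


Register state trace:
  MOV R4, 19  → R4 = 19
  MOV R3, 19  → R3 = 19
  CMP R4, R3  → computes 19 - 19 = 0
  Result is zero, so values are equal
ZF = 1

1


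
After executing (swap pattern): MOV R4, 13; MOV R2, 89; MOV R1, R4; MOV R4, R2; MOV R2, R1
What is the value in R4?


Register state trace (swap pattern):
  MOV R4, 13  → R4 = 13
  MOV R2, 89  → R2 = 89
  MOV R1, R4  → R1 = 13  (save R4)
  MOV R4, R2  → R4 = 89  (R4 gets R2's value)
  MOV R2, R1  → R2 = 13  (R2 gets saved value)
Final: R4 = 89

89


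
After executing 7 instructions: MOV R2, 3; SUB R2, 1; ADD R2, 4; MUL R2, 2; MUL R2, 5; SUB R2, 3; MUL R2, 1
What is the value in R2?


Register state trace:
  MOV R2, 3  → R2 = 3
  SUB R2, 1  → R2 = 3 - 1 = 2
  ADD R2, 4  → R2 = 2 + 4 = 6
  MUL R2, 2  → R2 = 6 * 2 = 12
  MUL R2, 5  → R2 = 12 * 5 = 60
  SUB R2, 3  → R2 = 60 - 3 = 57
  MUL R2, 1  → R2 = 57 * 1 = 57
Final: R2 = 57

57


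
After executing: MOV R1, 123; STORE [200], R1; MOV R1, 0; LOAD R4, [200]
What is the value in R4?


Register and memory trace:
  MOV R1, 123  → R1 = 123
  STORE [200], R1  → mem[200] = 123
  MOV R1, 0  → R1 = 0
  LOAD R4, [200]  → R4 = mem[200] = 123
Final: R4 = 123

123


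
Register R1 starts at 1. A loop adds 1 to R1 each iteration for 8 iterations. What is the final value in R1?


Starting value: R1 = 1
  Iter 1: R1 = 1 + 1 = 2
  Iter 2: R1 = 2 + 1 = 3
  Iter 3: R1 = 3 + 1 = 4
  Iter 4: R1 = 4 + 1 = 5
  Iter 5: R1 = 5 + 1 = 6
  Iter 6: R1 = 6 + 1 = 7
  Iter 7: R1 = 7 + 1 = 8
  Iter 8: R1 = 8 + 1 = 9
Final: R1 = 9

9


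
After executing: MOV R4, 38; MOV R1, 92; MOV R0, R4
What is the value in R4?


Register state trace:
  MOV R4, 38  → R4 = 38
  MOV R1, 92  → R1 = 92
  MOV R0, R4  → R0 = 38
Final: R4 = 38

38


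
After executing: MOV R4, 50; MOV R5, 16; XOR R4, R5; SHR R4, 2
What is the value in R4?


Register state trace:
  MOV R4, 50  → R4 = 50 (0b00110010)
  MOV R5, 16  → R5 = 16 (0b00010000)
  XOR R4, R5  → R4 = 50 XOR 16 = 34 (0b00100010)
  SHR R4, 2  → R4 = 34 >> 2 = 8
Final: R4 = 8

8


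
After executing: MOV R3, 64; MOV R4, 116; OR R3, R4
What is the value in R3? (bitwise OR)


Register state trace:
  MOV R3, 64  → R3 = 64 (0b01000000)
  MOV R4, 116  → R4 = 116 (0b01110100)
  OR R3, R4   → R3 = 64 OR 116 = 116 (0b01110100)
Final: R3 = 116

116


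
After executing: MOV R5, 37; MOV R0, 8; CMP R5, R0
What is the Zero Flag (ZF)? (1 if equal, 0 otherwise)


Register state trace:
  MOV R5, 37  → R5 = 37
  MOV R0, 8  → R0 = 8
  CMP R5, R0  → computes 37 - 8 = 29
  Result is nonzero, so values are not equal
ZF = 0

0


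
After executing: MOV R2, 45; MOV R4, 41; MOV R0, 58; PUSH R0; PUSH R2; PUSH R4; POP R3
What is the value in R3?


Stack trace (top is rightmost):
  MOV R2, 45  → R2 = 45
  MOV R4, 41  → R4 = 41
  MOV R0, 58  → R0 = 58
  PUSH R0  → stack: [58]
  PUSH R2  → stack: [58, 45]
  PUSH R4  → stack: [58, 45, 41]
  POP R3  → R3 = 41, stack: [58, 45]
Final: R3 = 41

41


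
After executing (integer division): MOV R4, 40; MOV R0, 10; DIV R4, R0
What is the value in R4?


Register state trace:
  MOV R4, 40  → R4 = 40
  MOV R0, 10  → R0 = 10
  DIV R4, R0  → R4 = 40 // 10 = 4
Final: R4 = 4

4


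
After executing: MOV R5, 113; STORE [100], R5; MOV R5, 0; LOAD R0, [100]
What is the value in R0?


Register and memory trace:
  MOV R5, 113  → R5 = 113
  STORE [100], R5  → mem[100] = 113
  MOV R5, 0  → R5 = 0
  LOAD R0, [100]  → R0 = mem[100] = 113
Final: R0 = 113

113


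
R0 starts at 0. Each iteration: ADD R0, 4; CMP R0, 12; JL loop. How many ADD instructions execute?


Loop trace (R0 starts at 0, target 12, step 4):
  ADD #1: R0 = 0 + 4 = 4  → 4 < 12, loop
  ADD #2: R0 = 4 + 4 = 8  → 8 < 12, loop
  ADD #3: R0 = 8 + 4 = 12  → 12 >= 12, exit
Total ADD instructions: 3

3


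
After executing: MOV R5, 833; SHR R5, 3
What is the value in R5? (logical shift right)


Register state trace:
  MOV R5, 833  → R5 = 833
  SHR R5, 3  → R5 = 833 >> 3 = 833 // 2^3 = 104
Final: R5 = 104

104


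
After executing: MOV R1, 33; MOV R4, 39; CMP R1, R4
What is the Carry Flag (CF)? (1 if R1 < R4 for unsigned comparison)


Register state trace:
  MOV R1, 33  → R1 = 33
  MOV R4, 39  → R4 = 39
  CMP R1, R4  → unsigned 33 - 39: borrow occurs
  33 < 39, so CF = 1
CF = 1

1


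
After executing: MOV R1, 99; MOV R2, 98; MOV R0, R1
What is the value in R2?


Register state trace:
  MOV R1, 99  → R1 = 99
  MOV R2, 98  → R2 = 98
  MOV R0, R1  → R0 = 99
Final: R2 = 98

98


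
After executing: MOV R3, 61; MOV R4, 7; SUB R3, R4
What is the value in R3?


Register state trace:
  MOV R3, 61  → R3 = 61
  MOV R4, 7  → R4 = 7
  SUB R3, R4  → R3 = 61 - 7 = 54
Final: R3 = 54

54


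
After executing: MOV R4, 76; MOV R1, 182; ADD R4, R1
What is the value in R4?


Register state trace:
  MOV R4, 76  → R4 = 76
  MOV R1, 182  → R1 = 182
  ADD R4, R1  → R4 = 76 + 182 = 258
Final: R4 = 258

258


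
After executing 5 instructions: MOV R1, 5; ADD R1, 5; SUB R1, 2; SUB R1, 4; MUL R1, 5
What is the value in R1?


Register state trace:
  MOV R1, 5  → R1 = 5
  ADD R1, 5  → R1 = 5 + 5 = 10
  SUB R1, 2  → R1 = 10 - 2 = 8
  SUB R1, 4  → R1 = 8 - 4 = 4
  MUL R1, 5  → R1 = 4 * 5 = 20
Final: R1 = 20

20


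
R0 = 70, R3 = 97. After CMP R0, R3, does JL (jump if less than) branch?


Trace:
  R0 = 70, R3 = 97
  CMP R0, R3  → compares 70 vs 97
  JL checks: is 70 less than 97?
  70 < 97, so condition is true
Branch taken: Yes

Yes


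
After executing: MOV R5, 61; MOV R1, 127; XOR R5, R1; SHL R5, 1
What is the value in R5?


Register state trace:
  MOV R5, 61  → R5 = 61 (0b00111101)
  MOV R1, 127  → R1 = 127 (0b01111111)
  XOR R5, R1  → R5 = 61 XOR 127 = 66 (0b01000010)
  SHL R5, 1  → R5 = 66 << 1 = 132
Final: R5 = 132

132


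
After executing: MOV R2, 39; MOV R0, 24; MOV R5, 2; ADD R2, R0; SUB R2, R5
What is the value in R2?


Register state trace:
  MOV R2, 39  → R2 = 39
  MOV R0, 24  → R0 = 24
  MOV R5, 2  → R5 = 2
  ADD R2, R0  → R2 = 39 + 24 = 63
  SUB R2, R5  → R2 = 63 - 2 = 61
Final: R2 = 61

61


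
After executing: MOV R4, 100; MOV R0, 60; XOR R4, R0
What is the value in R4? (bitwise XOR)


Register state trace:
  MOV R4, 100  → R4 = 100 (0b01100100)
  MOV R0, 60  → R0 = 60 (0b00111100)
  XOR R4, R0  → R4 = 100 XOR 60 = 88 (0b01011000)
Final: R4 = 88

88


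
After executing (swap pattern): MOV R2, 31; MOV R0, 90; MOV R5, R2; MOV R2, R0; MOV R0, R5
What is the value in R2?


Register state trace (swap pattern):
  MOV R2, 31  → R2 = 31
  MOV R0, 90  → R0 = 90
  MOV R5, R2  → R5 = 31  (save R2)
  MOV R2, R0  → R2 = 90  (R2 gets R0's value)
  MOV R0, R5  → R0 = 31  (R0 gets saved value)
Final: R2 = 90

90


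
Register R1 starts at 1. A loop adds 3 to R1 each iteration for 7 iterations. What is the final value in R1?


Starting value: R1 = 1
  Iter 1: R1 = 1 + 3 = 4
  Iter 2: R1 = 4 + 3 = 7
  Iter 3: R1 = 7 + 3 = 10
  Iter 4: R1 = 10 + 3 = 13
  Iter 5: R1 = 13 + 3 = 16
  Iter 6: R1 = 16 + 3 = 19
  Iter 7: R1 = 19 + 3 = 22
Final: R1 = 22

22


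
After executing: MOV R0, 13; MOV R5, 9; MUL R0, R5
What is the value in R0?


Register state trace:
  MOV R0, 13  → R0 = 13
  MOV R5, 9  → R5 = 9
  MUL R0, R5  → R0 = 13 * 9 = 117
Final: R0 = 117

117


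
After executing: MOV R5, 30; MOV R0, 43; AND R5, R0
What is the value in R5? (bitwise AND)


Register state trace:
  MOV R5, 30  → R5 = 30 (0b00011110)
  MOV R0, 43  → R0 = 43 (0b00101011)
  AND R5, R0  → R5 = 30 AND 43 = 10 (0b00001010)
Final: R5 = 10

10


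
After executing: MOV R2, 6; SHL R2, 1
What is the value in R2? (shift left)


Register state trace:
  MOV R2, 6  → R2 = 6
  SHL R2, 1  → R2 = 6 << 1 = 6 * 2^1 = 12
Final: R2 = 12

12


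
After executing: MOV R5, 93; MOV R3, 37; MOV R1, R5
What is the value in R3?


Register state trace:
  MOV R5, 93  → R5 = 93
  MOV R3, 37  → R3 = 37
  MOV R1, R5  → R1 = 93
Final: R3 = 37

37


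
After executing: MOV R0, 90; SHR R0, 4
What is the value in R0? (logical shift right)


Register state trace:
  MOV R0, 90  → R0 = 90
  SHR R0, 4  → R0 = 90 >> 4 = 90 // 2^4 = 5
Final: R0 = 5

5


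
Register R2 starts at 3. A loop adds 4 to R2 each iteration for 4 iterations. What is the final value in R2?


Starting value: R2 = 3
  Iter 1: R2 = 3 + 4 = 7
  Iter 2: R2 = 7 + 4 = 11
  Iter 3: R2 = 11 + 4 = 15
  Iter 4: R2 = 15 + 4 = 19
Final: R2 = 19

19


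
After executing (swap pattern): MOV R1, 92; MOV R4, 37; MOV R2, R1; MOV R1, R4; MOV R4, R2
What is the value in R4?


Register state trace (swap pattern):
  MOV R1, 92  → R1 = 92
  MOV R4, 37  → R4 = 37
  MOV R2, R1  → R2 = 92  (save R1)
  MOV R1, R4  → R1 = 37  (R1 gets R4's value)
  MOV R4, R2  → R4 = 92  (R4 gets saved value)
Final: R4 = 92

92


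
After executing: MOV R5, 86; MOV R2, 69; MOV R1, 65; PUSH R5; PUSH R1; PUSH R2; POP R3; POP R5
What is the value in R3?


Stack trace (top is rightmost):
  MOV R5, 86  → R5 = 86
  MOV R2, 69  → R2 = 69
  MOV R1, 65  → R1 = 65
  PUSH R5  → stack: [86]
  PUSH R1  → stack: [86, 65]
  PUSH R2  → stack: [86, 65, 69]
  POP R3  → R3 = 69, stack: [86, 65]
  POP R5  → R5 = 65, stack: [86]
Final: R3 = 69

69


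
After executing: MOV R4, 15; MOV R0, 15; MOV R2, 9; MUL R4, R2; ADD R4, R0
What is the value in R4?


Register state trace:
  MOV R4, 15  → R4 = 15
  MOV R0, 15  → R0 = 15
  MOV R2, 9  → R2 = 9
  MUL R4, R2  → R4 = 15 * 9 = 135
  ADD R4, R0  → R4 = 135 + 15 = 150
Final: R4 = 150

150


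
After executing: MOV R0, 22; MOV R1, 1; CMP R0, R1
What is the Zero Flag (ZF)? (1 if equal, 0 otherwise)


Register state trace:
  MOV R0, 22  → R0 = 22
  MOV R1, 1  → R1 = 1
  CMP R0, R1  → computes 22 - 1 = 21
  Result is nonzero, so values are not equal
ZF = 0

0


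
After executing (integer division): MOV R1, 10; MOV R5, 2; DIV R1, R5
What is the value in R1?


Register state trace:
  MOV R1, 10  → R1 = 10
  MOV R5, 2  → R5 = 2
  DIV R1, R5  → R1 = 10 // 2 = 5
Final: R1 = 5

5


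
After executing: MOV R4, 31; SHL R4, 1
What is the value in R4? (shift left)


Register state trace:
  MOV R4, 31  → R4 = 31
  SHL R4, 1  → R4 = 31 << 1 = 31 * 2^1 = 62
Final: R4 = 62

62


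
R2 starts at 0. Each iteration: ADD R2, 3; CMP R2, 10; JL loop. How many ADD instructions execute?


Loop trace (R2 starts at 0, target 10, step 3):
  ADD #1: R2 = 0 + 3 = 3  → 3 < 10, loop
  ADD #2: R2 = 3 + 3 = 6  → 6 < 10, loop
  ADD #3: R2 = 6 + 3 = 9  → 9 < 10, loop
  ADD #4: R2 = 9 + 3 = 12  → 12 >= 10, exit
Total ADD instructions: 4

4


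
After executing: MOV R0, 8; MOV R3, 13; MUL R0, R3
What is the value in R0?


Register state trace:
  MOV R0, 8  → R0 = 8
  MOV R3, 13  → R3 = 13
  MUL R0, R3  → R0 = 8 * 13 = 104
Final: R0 = 104

104


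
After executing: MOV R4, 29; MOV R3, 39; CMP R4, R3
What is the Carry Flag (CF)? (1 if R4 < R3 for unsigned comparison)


Register state trace:
  MOV R4, 29  → R4 = 29
  MOV R3, 39  → R3 = 39
  CMP R4, R3  → unsigned 29 - 39: borrow occurs
  29 < 39, so CF = 1
CF = 1

1


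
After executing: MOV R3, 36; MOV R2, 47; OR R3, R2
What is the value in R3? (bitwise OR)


Register state trace:
  MOV R3, 36  → R3 = 36 (0b00100100)
  MOV R2, 47  → R2 = 47 (0b00101111)
  OR R3, R2   → R3 = 36 OR 47 = 47 (0b00101111)
Final: R3 = 47

47


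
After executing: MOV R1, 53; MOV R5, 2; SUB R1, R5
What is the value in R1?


Register state trace:
  MOV R1, 53  → R1 = 53
  MOV R5, 2  → R5 = 2
  SUB R1, R5  → R1 = 53 - 2 = 51
Final: R1 = 51

51


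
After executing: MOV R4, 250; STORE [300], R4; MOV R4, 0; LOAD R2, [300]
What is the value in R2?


Register and memory trace:
  MOV R4, 250  → R4 = 250
  STORE [300], R4  → mem[300] = 250
  MOV R4, 0  → R4 = 0
  LOAD R2, [300]  → R2 = mem[300] = 250
Final: R2 = 250

250


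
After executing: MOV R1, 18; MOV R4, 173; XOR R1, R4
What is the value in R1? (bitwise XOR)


Register state trace:
  MOV R1, 18  → R1 = 18 (0b00010010)
  MOV R4, 173  → R4 = 173 (0b10101101)
  XOR R1, R4  → R1 = 18 XOR 173 = 191 (0b10111111)
Final: R1 = 191

191


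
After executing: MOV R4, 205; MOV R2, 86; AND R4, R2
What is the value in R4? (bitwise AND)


Register state trace:
  MOV R4, 205  → R4 = 205 (0b11001101)
  MOV R2, 86  → R2 = 86 (0b01010110)
  AND R4, R2  → R4 = 205 AND 86 = 68 (0b01000100)
Final: R4 = 68

68


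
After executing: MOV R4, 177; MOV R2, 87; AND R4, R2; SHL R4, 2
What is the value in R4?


Register state trace:
  MOV R4, 177  → R4 = 177 (0b10110001)
  MOV R2, 87  → R2 = 87 (0b01010111)
  AND R4, R2  → R4 = 177 AND 87 = 17 (0b00010001)
  SHL R4, 2  → R4 = 17 << 2 = 68
Final: R4 = 68

68


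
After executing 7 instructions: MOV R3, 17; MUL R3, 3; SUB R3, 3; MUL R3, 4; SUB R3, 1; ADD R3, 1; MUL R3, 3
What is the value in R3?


Register state trace:
  MOV R3, 17  → R3 = 17
  MUL R3, 3  → R3 = 17 * 3 = 51
  SUB R3, 3  → R3 = 51 - 3 = 48
  MUL R3, 4  → R3 = 48 * 4 = 192
  SUB R3, 1  → R3 = 192 - 1 = 191
  ADD R3, 1  → R3 = 191 + 1 = 192
  MUL R3, 3  → R3 = 192 * 3 = 576
Final: R3 = 576

576


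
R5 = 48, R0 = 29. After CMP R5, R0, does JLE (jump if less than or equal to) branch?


Trace:
  R5 = 48, R0 = 29
  CMP R5, R0  → compares 48 vs 29
  JLE checks: is 48 less than or equal to 29?
  48 > 29, so condition is false
Branch taken: No

No


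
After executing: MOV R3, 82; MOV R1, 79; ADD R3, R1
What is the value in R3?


Register state trace:
  MOV R3, 82  → R3 = 82
  MOV R1, 79  → R1 = 79
  ADD R3, R1  → R3 = 82 + 79 = 161
Final: R3 = 161

161


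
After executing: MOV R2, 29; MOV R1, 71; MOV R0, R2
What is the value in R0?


Register state trace:
  MOV R2, 29  → R2 = 29
  MOV R1, 71  → R1 = 71
  MOV R0, R2  → R0 = 29
Final: R0 = 29

29


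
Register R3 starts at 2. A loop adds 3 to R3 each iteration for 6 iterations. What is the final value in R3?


Starting value: R3 = 2
  Iter 1: R3 = 2 + 3 = 5
  Iter 2: R3 = 5 + 3 = 8
  Iter 3: R3 = 8 + 3 = 11
  Iter 4: R3 = 11 + 3 = 14
  Iter 5: R3 = 14 + 3 = 17
  Iter 6: R3 = 17 + 3 = 20
Final: R3 = 20

20


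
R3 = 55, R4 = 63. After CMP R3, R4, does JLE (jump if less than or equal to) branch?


Trace:
  R3 = 55, R4 = 63
  CMP R3, R4  → compares 55 vs 63
  JLE checks: is 55 less than or equal to 63?
  55 < 63, so condition is true
Branch taken: Yes

Yes


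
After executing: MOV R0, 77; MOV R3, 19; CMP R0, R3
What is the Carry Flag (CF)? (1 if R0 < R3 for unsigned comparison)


Register state trace:
  MOV R0, 77  → R0 = 77
  MOV R3, 19  → R3 = 19
  CMP R0, R3  → unsigned 77 - 19: no borrow
  77 >= 19, so CF = 0
CF = 0

0


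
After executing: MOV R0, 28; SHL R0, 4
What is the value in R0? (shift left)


Register state trace:
  MOV R0, 28  → R0 = 28
  SHL R0, 4  → R0 = 28 << 4 = 28 * 2^4 = 448
Final: R0 = 448

448


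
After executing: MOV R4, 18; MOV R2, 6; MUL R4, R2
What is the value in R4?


Register state trace:
  MOV R4, 18  → R4 = 18
  MOV R2, 6  → R2 = 6
  MUL R4, R2  → R4 = 18 * 6 = 108
Final: R4 = 108

108


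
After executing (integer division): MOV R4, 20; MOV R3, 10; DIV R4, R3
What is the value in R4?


Register state trace:
  MOV R4, 20  → R4 = 20
  MOV R3, 10  → R3 = 10
  DIV R4, R3  → R4 = 20 // 10 = 2
Final: R4 = 2

2


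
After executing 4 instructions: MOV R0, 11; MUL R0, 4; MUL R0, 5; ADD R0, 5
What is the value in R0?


Register state trace:
  MOV R0, 11  → R0 = 11
  MUL R0, 4  → R0 = 11 * 4 = 44
  MUL R0, 5  → R0 = 44 * 5 = 220
  ADD R0, 5  → R0 = 220 + 5 = 225
Final: R0 = 225

225


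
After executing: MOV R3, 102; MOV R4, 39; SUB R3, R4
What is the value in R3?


Register state trace:
  MOV R3, 102  → R3 = 102
  MOV R4, 39  → R4 = 39
  SUB R3, R4  → R3 = 102 - 39 = 63
Final: R3 = 63

63


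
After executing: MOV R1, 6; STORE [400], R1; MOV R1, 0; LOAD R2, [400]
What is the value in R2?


Register and memory trace:
  MOV R1, 6  → R1 = 6
  STORE [400], R1  → mem[400] = 6
  MOV R1, 0  → R1 = 0
  LOAD R2, [400]  → R2 = mem[400] = 6
Final: R2 = 6

6


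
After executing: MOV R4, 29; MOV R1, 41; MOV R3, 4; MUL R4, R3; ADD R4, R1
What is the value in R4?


Register state trace:
  MOV R4, 29  → R4 = 29
  MOV R1, 41  → R1 = 41
  MOV R3, 4  → R3 = 4
  MUL R4, R3  → R4 = 29 * 4 = 116
  ADD R4, R1  → R4 = 116 + 41 = 157
Final: R4 = 157

157


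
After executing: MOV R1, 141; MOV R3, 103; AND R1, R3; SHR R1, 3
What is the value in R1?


Register state trace:
  MOV R1, 141  → R1 = 141 (0b10001101)
  MOV R3, 103  → R3 = 103 (0b01100111)
  AND R1, R3  → R1 = 141 AND 103 = 5 (0b00000101)
  SHR R1, 3  → R1 = 5 >> 3 = 0
Final: R1 = 0

0


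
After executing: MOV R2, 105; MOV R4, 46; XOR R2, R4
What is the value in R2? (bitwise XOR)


Register state trace:
  MOV R2, 105  → R2 = 105 (0b01101001)
  MOV R4, 46  → R4 = 46 (0b00101110)
  XOR R2, R4  → R2 = 105 XOR 46 = 71 (0b01000111)
Final: R2 = 71

71


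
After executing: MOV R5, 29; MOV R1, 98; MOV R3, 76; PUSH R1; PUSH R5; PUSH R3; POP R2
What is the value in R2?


Stack trace (top is rightmost):
  MOV R5, 29  → R5 = 29
  MOV R1, 98  → R1 = 98
  MOV R3, 76  → R3 = 76
  PUSH R1  → stack: [98]
  PUSH R5  → stack: [98, 29]
  PUSH R3  → stack: [98, 29, 76]
  POP R2  → R2 = 76, stack: [98, 29]
Final: R2 = 76

76


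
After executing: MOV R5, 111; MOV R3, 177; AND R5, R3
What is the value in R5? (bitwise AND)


Register state trace:
  MOV R5, 111  → R5 = 111 (0b01101111)
  MOV R3, 177  → R3 = 177 (0b10110001)
  AND R5, R3  → R5 = 111 AND 177 = 33 (0b00100001)
Final: R5 = 33

33


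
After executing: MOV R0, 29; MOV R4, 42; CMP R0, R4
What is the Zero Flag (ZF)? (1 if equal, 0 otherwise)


Register state trace:
  MOV R0, 29  → R0 = 29
  MOV R4, 42  → R4 = 42
  CMP R0, R4  → computes 29 - 42 = -13
  Result is nonzero, so values are not equal
ZF = 0

0


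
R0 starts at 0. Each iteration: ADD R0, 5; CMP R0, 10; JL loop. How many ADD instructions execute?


Loop trace (R0 starts at 0, target 10, step 5):
  ADD #1: R0 = 0 + 5 = 5  → 5 < 10, loop
  ADD #2: R0 = 5 + 5 = 10  → 10 >= 10, exit
Total ADD instructions: 2

2


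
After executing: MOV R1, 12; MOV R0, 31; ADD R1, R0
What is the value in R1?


Register state trace:
  MOV R1, 12  → R1 = 12
  MOV R0, 31  → R0 = 31
  ADD R1, R0  → R1 = 12 + 31 = 43
Final: R1 = 43

43


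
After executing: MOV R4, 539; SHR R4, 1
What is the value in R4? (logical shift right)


Register state trace:
  MOV R4, 539  → R4 = 539
  SHR R4, 1  → R4 = 539 >> 1 = 539 // 2^1 = 269
Final: R4 = 269

269


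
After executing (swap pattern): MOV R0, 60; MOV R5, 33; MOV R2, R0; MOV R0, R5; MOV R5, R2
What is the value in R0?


Register state trace (swap pattern):
  MOV R0, 60  → R0 = 60
  MOV R5, 33  → R5 = 33
  MOV R2, R0  → R2 = 60  (save R0)
  MOV R0, R5  → R0 = 33  (R0 gets R5's value)
  MOV R5, R2  → R5 = 60  (R5 gets saved value)
Final: R0 = 33

33


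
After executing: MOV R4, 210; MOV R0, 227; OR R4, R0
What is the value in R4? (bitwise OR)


Register state trace:
  MOV R4, 210  → R4 = 210 (0b11010010)
  MOV R0, 227  → R0 = 227 (0b11100011)
  OR R4, R0   → R4 = 210 OR 227 = 243 (0b11110011)
Final: R4 = 243

243


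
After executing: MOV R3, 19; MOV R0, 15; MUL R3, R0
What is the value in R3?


Register state trace:
  MOV R3, 19  → R3 = 19
  MOV R0, 15  → R0 = 15
  MUL R3, R0  → R3 = 19 * 15 = 285
Final: R3 = 285

285


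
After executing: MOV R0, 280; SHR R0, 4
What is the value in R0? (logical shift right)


Register state trace:
  MOV R0, 280  → R0 = 280
  SHR R0, 4  → R0 = 280 >> 4 = 280 // 2^4 = 17
Final: R0 = 17

17


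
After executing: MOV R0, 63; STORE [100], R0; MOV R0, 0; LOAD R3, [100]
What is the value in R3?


Register and memory trace:
  MOV R0, 63  → R0 = 63
  STORE [100], R0  → mem[100] = 63
  MOV R0, 0  → R0 = 0
  LOAD R3, [100]  → R3 = mem[100] = 63
Final: R3 = 63

63


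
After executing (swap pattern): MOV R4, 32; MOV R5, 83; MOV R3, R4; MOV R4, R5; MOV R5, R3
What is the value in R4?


Register state trace (swap pattern):
  MOV R4, 32  → R4 = 32
  MOV R5, 83  → R5 = 83
  MOV R3, R4  → R3 = 32  (save R4)
  MOV R4, R5  → R4 = 83  (R4 gets R5's value)
  MOV R5, R3  → R5 = 32  (R5 gets saved value)
Final: R4 = 83

83


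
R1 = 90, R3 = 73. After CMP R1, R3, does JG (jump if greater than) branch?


Trace:
  R1 = 90, R3 = 73
  CMP R1, R3  → compares 90 vs 73
  JG checks: is 90 greater than 73?
  90 > 73, so condition is true
Branch taken: Yes

Yes


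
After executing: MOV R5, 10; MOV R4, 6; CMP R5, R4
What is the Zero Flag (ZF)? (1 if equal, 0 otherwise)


Register state trace:
  MOV R5, 10  → R5 = 10
  MOV R4, 6  → R4 = 6
  CMP R5, R4  → computes 10 - 6 = 4
  Result is nonzero, so values are not equal
ZF = 0

0


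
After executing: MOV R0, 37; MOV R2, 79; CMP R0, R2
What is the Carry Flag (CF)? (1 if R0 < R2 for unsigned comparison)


Register state trace:
  MOV R0, 37  → R0 = 37
  MOV R2, 79  → R2 = 79
  CMP R0, R2  → unsigned 37 - 79: borrow occurs
  37 < 79, so CF = 1
CF = 1

1


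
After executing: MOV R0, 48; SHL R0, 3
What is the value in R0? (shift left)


Register state trace:
  MOV R0, 48  → R0 = 48
  SHL R0, 3  → R0 = 48 << 3 = 48 * 2^3 = 384
Final: R0 = 384

384


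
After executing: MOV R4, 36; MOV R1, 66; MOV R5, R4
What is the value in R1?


Register state trace:
  MOV R4, 36  → R4 = 36
  MOV R1, 66  → R1 = 66
  MOV R5, R4  → R5 = 36
Final: R1 = 66

66


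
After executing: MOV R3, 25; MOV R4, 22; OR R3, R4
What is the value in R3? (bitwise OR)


Register state trace:
  MOV R3, 25  → R3 = 25 (0b00011001)
  MOV R4, 22  → R4 = 22 (0b00010110)
  OR R3, R4   → R3 = 25 OR 22 = 31 (0b00011111)
Final: R3 = 31

31


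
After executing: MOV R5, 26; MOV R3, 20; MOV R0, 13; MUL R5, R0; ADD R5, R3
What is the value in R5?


Register state trace:
  MOV R5, 26  → R5 = 26
  MOV R3, 20  → R3 = 20
  MOV R0, 13  → R0 = 13
  MUL R5, R0  → R5 = 26 * 13 = 338
  ADD R5, R3  → R5 = 338 + 20 = 358
Final: R5 = 358

358


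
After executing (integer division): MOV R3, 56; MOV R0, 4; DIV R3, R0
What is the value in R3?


Register state trace:
  MOV R3, 56  → R3 = 56
  MOV R0, 4  → R0 = 4
  DIV R3, R0  → R3 = 56 // 4 = 14
Final: R3 = 14

14


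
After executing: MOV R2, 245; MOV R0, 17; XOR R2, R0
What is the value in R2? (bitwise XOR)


Register state trace:
  MOV R2, 245  → R2 = 245 (0b11110101)
  MOV R0, 17  → R0 = 17 (0b00010001)
  XOR R2, R0  → R2 = 245 XOR 17 = 228 (0b11100100)
Final: R2 = 228

228


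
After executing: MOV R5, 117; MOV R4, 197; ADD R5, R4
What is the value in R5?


Register state trace:
  MOV R5, 117  → R5 = 117
  MOV R4, 197  → R4 = 197
  ADD R5, R4  → R5 = 117 + 197 = 314
Final: R5 = 314

314


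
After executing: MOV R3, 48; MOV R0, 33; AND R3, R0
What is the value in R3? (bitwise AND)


Register state trace:
  MOV R3, 48  → R3 = 48 (0b00110000)
  MOV R0, 33  → R0 = 33 (0b00100001)
  AND R3, R0  → R3 = 48 AND 33 = 32 (0b00100000)
Final: R3 = 32

32


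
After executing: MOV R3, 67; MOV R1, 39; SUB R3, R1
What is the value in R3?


Register state trace:
  MOV R3, 67  → R3 = 67
  MOV R1, 39  → R1 = 39
  SUB R3, R1  → R3 = 67 - 39 = 28
Final: R3 = 28

28


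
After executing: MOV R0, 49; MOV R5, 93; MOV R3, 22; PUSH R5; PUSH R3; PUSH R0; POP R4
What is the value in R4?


Stack trace (top is rightmost):
  MOV R0, 49  → R0 = 49
  MOV R5, 93  → R5 = 93
  MOV R3, 22  → R3 = 22
  PUSH R5  → stack: [93]
  PUSH R3  → stack: [93, 22]
  PUSH R0  → stack: [93, 22, 49]
  POP R4  → R4 = 49, stack: [93, 22]
Final: R4 = 49

49


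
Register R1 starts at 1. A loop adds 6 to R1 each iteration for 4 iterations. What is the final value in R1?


Starting value: R1 = 1
  Iter 1: R1 = 1 + 6 = 7
  Iter 2: R1 = 7 + 6 = 13
  Iter 3: R1 = 13 + 6 = 19
  Iter 4: R1 = 19 + 6 = 25
Final: R1 = 25

25


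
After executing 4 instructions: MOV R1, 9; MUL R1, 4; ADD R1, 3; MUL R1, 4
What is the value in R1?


Register state trace:
  MOV R1, 9  → R1 = 9
  MUL R1, 4  → R1 = 9 * 4 = 36
  ADD R1, 3  → R1 = 36 + 3 = 39
  MUL R1, 4  → R1 = 39 * 4 = 156
Final: R1 = 156

156


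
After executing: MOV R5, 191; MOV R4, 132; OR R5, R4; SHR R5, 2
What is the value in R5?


Register state trace:
  MOV R5, 191  → R5 = 191 (0b10111111)
  MOV R4, 132  → R4 = 132 (0b10000100)
  OR R5, R4  → R5 = 191 OR 132 = 191 (0b10111111)
  SHR R5, 2  → R5 = 191 >> 2 = 47
Final: R5 = 47

47


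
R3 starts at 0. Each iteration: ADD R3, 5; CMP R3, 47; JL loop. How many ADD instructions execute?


Loop trace (R3 starts at 0, target 47, step 5):
  ADD #1: R3 = 0 + 5 = 5  → 5 < 47, loop
  ADD #2: R3 = 5 + 5 = 10  → 10 < 47, loop
  ADD #3: R3 = 10 + 5 = 15  → 15 < 47, loop
  ADD #4: R3 = 15 + 5 = 20  → 20 < 47, loop
  ADD #5: R3 = 20 + 5 = 25  → 25 < 47, loop
  ADD #6: R3 = 25 + 5 = 30  → 30 < 47, loop
  ADD #7: R3 = 30 + 5 = 35  → 35 < 47, loop
  ADD #8: R3 = 35 + 5 = 40  → 40 < 47, loop
  ADD #9: R3 = 40 + 5 = 45  → 45 < 47, loop
  ADD #10: R3 = 45 + 5 = 50  → 50 >= 47, exit
Total ADD instructions: 10

10


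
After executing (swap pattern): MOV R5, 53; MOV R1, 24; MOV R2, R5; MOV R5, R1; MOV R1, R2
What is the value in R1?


Register state trace (swap pattern):
  MOV R5, 53  → R5 = 53
  MOV R1, 24  → R1 = 24
  MOV R2, R5  → R2 = 53  (save R5)
  MOV R5, R1  → R5 = 24  (R5 gets R1's value)
  MOV R1, R2  → R1 = 53  (R1 gets saved value)
Final: R1 = 53

53


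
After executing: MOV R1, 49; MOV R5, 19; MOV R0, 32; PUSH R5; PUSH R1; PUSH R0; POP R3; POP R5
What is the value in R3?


Stack trace (top is rightmost):
  MOV R1, 49  → R1 = 49
  MOV R5, 19  → R5 = 19
  MOV R0, 32  → R0 = 32
  PUSH R5  → stack: [19]
  PUSH R1  → stack: [19, 49]
  PUSH R0  → stack: [19, 49, 32]
  POP R3  → R3 = 32, stack: [19, 49]
  POP R5  → R5 = 49, stack: [19]
Final: R3 = 32

32


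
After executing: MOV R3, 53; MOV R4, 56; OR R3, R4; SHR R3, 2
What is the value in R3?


Register state trace:
  MOV R3, 53  → R3 = 53 (0b00110101)
  MOV R4, 56  → R4 = 56 (0b00111000)
  OR R3, R4  → R3 = 53 OR 56 = 61 (0b00111101)
  SHR R3, 2  → R3 = 61 >> 2 = 15
Final: R3 = 15

15


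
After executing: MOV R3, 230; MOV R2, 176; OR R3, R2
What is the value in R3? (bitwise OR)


Register state trace:
  MOV R3, 230  → R3 = 230 (0b11100110)
  MOV R2, 176  → R2 = 176 (0b10110000)
  OR R3, R2   → R3 = 230 OR 176 = 246 (0b11110110)
Final: R3 = 246

246


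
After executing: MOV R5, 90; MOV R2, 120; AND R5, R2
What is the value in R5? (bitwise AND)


Register state trace:
  MOV R5, 90  → R5 = 90 (0b01011010)
  MOV R2, 120  → R2 = 120 (0b01111000)
  AND R5, R2  → R5 = 90 AND 120 = 88 (0b01011000)
Final: R5 = 88

88


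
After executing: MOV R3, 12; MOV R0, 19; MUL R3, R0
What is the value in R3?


Register state trace:
  MOV R3, 12  → R3 = 12
  MOV R0, 19  → R0 = 19
  MUL R3, R0  → R3 = 12 * 19 = 228
Final: R3 = 228

228


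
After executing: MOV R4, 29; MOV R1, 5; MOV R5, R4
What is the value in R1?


Register state trace:
  MOV R4, 29  → R4 = 29
  MOV R1, 5  → R1 = 5
  MOV R5, R4  → R5 = 29
Final: R1 = 5

5


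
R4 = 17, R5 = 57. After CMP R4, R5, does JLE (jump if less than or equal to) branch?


Trace:
  R4 = 17, R5 = 57
  CMP R4, R5  → compares 17 vs 57
  JLE checks: is 17 less than or equal to 57?
  17 < 57, so condition is true
Branch taken: Yes

Yes


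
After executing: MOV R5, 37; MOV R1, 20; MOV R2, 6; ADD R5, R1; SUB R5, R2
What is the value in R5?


Register state trace:
  MOV R5, 37  → R5 = 37
  MOV R1, 20  → R1 = 20
  MOV R2, 6  → R2 = 6
  ADD R5, R1  → R5 = 37 + 20 = 57
  SUB R5, R2  → R5 = 57 - 6 = 51
Final: R5 = 51

51


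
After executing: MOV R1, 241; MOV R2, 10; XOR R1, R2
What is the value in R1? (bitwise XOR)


Register state trace:
  MOV R1, 241  → R1 = 241 (0b11110001)
  MOV R2, 10  → R2 = 10 (0b00001010)
  XOR R1, R2  → R1 = 241 XOR 10 = 251 (0b11111011)
Final: R1 = 251

251


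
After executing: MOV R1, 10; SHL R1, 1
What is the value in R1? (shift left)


Register state trace:
  MOV R1, 10  → R1 = 10
  SHL R1, 1  → R1 = 10 << 1 = 10 * 2^1 = 20
Final: R1 = 20

20


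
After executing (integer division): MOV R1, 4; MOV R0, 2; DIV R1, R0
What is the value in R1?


Register state trace:
  MOV R1, 4  → R1 = 4
  MOV R0, 2  → R0 = 2
  DIV R1, R0  → R1 = 4 // 2 = 2
Final: R1 = 2

2


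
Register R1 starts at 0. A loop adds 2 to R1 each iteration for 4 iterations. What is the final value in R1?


Starting value: R1 = 0
  Iter 1: R1 = 0 + 2 = 2
  Iter 2: R1 = 2 + 2 = 4
  Iter 3: R1 = 4 + 2 = 6
  Iter 4: R1 = 6 + 2 = 8
Final: R1 = 8

8


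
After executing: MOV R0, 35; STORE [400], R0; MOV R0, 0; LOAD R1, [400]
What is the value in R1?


Register and memory trace:
  MOV R0, 35  → R0 = 35
  STORE [400], R0  → mem[400] = 35
  MOV R0, 0  → R0 = 0
  LOAD R1, [400]  → R1 = mem[400] = 35
Final: R1 = 35

35


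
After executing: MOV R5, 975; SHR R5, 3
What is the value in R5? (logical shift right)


Register state trace:
  MOV R5, 975  → R5 = 975
  SHR R5, 3  → R5 = 975 >> 3 = 975 // 2^3 = 121
Final: R5 = 121

121
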